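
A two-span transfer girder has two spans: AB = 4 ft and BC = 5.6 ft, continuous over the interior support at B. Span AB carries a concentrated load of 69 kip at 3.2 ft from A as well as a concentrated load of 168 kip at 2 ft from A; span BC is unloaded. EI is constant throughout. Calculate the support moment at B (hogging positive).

Release continuity at B by inserting a hinge; the redundant is the internal moment M_B. The primary structure is two simply-supported spans AB and BC.
End slopes at the hinge B, treating each span as simply supported:
  span AB: point load 69 at a = 3.2: Pab(L + a)/(6LEI) = 52.99/EI
  span AB: point load 168 at a = 2: Pab(L + a)/(6LEI) = 168/EI
  relative rotation θ_0 = (221 + 0)/EI = 221/EI
A unit hogging moment at B produces rotation L₁/(3EI) + L₂/(3EI) = 3.2/EI.
Slope continuity at B: θ_0 = M_B·3.2/EI, so M_B = 221/3.2 = 69.06 kip·ft (hogging).

M_B = 69.06 kip·ft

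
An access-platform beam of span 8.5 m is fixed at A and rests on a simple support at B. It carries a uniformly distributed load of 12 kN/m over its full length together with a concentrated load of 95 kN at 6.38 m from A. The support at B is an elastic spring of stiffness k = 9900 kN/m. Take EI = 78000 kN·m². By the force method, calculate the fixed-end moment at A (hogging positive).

Remove the prop at B; the released (primary) structure is a cantilever built in at A.
Downward deflection at the released point B due to the loads:
  UDL 12: wL⁴/(8EI) = 7830/EI
  point load 95 at a = 6.38: Pa²(3L − a)/(6EI) = 12323/EI
  δ_0 = 20153/EI
Tip deflection under a unit load at B: L³/(3EI) = 204.7/EI.
With EI = 78000 kN·m²: δ_0 = 0.25837 m and δ_{BB} = 0.002624 m/kN.
Compatibility — the spring shortens by R_B/k under the reaction it provides: δ_0 − R_B·δ_{BB} = R_B/k. With 1/k = 0.000101 m/kN, R_B = δ_0 / (δ_{BB} + 1/k) = 0.25837 / (0.002624 + 0.000101) = 94.8 kN.
Moment equilibrium about A: M_A = Σ(load moments about A) − R_B·L = 1040 − 94.8×8.5 = 233.8 kN·m.

M_A = 233.8 kN·m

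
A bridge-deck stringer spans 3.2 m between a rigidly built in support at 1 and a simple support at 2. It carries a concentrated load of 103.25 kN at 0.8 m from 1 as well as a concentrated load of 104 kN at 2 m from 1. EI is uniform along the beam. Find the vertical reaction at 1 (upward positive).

R_1 = 150.1 kN

Take the reaction at 2 as the redundant and release it; the primary structure is a cantilever fixed at 1.
Downward deflection at the released point 2 due to the loads:
  point load 103.25 at a = 0.8: Pa²(3L − a)/(6EI) = 96.92/EI
  point load 104 at a = 2: Pa²(3L − a)/(6EI) = 526.9/EI
  δ_0 = 623.9/EI
Flexibility coefficient — unit upward force at 2: δ_{22} = L³/(3EI) = 10.92/EI.
The prop prevents deflection at 2: R_2 = δ_0/δ_{22} = 623.9/10.92 = 57.12 kN.
Vertical equilibrium: R_1 = ΣP − R_2 = 207.2 − 57.12 = 150.1 kN.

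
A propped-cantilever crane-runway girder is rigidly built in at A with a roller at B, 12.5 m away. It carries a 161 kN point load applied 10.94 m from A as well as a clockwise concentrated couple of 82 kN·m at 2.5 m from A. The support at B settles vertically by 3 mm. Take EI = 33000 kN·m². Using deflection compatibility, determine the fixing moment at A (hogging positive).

Release the roller at B. Primary structure: cantilever fixed at A.
Downward deflection at the released point B due to the loads:
  point load 161 at a = 10.94: Pa²(3L − a)/(6EI) = 85298/EI
  clockwise couple 82 at a = 2.5: M₀a(2L − a)/(2EI) = 2306/EI
  δ_0 = 87604/EI
Flexibility coefficient — unit upward force at B: δ_{BB} = L³/(3EI) = 651/EI.
With EI = 33000 kN·m²: δ_0 = 2.6547 m and δ_{BB} = 0.019729 m/kN.
Compatibility — the beam at B must follow the support down by 0.003 m: δ_0 − R_B·δ_{BB} = 0.003, so R_B = (2.6547 − 0.003)/0.019729 = 134.4 kN.
Moment equilibrium about A: M_A = Σ(load moments about A) − R_B·L = 1843 − 134.4×12.5 = 163.2 kN·m.

M_A = 163.2 kN·m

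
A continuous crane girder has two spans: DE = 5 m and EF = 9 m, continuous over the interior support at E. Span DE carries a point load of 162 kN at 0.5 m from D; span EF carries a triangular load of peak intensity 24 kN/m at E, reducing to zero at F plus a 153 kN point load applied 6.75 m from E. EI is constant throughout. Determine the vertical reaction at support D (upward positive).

R_D = 105.5 kN

Release continuity at E by inserting a hinge; the redundant is the internal moment M_E. The primary structure is two simply-supported spans DE and EF.
End slopes at the hinge E, treating each span as simply supported:
  span DE: point load 162 at a = 0.5: Pab(L + a)/(6LEI) = 66.83/EI
  span EF: triangular load, peak 24: w₀L³/(45EI) = 388.8/EI
  span EF: point load 153 at a = 6.75: Pab(L + b)/(6LEI) = 484.1/EI
  relative rotation θ_0 = (66.83 + 872.9)/EI = 939.7/EI
A unit hogging moment at E produces rotation L₁/(3EI) + L₂/(3EI) = 4.667/EI.
Compatibility: M_E·(L₁+L₂)/(3EI) = θ_0, giving M_E = 201.4 kN·m (hogging).
Span DE, ΣM about D with M_E applied at E: R_E^{DE}·5 = 81 + 201.4, so R_E^{DE} = 56.47 kN and R_D = 162 − 56.47 = 105.5 kN.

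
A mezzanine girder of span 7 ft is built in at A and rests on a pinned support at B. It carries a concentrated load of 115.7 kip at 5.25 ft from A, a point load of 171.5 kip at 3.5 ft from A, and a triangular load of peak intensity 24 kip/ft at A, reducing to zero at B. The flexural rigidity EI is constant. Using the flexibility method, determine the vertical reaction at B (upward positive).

Choose R_B as the redundant. The primary structure is the cantilever fixed at A.
Free-end deflection of the primary structure under the applied loading (downward +):
  point load 115.7 at a = 5.25: Pa²(3L − a)/(6EI) = 8371/EI
  point load 171.5 at a = 3.5: Pa²(3L − a)/(6EI) = 6128/EI
  triangular load, peak 24 at the fixed end: w₀L⁴/(30EI) = 1921/EI
  δ_0 = 16419/EI
Tip deflection under a unit load at B: L³/(3EI) = 114.3/EI.
The prop prevents deflection at B: R_B = δ_0/δ_{BB} = 16419/114.3 = 143.6 kip.

R_B = 143.6 kip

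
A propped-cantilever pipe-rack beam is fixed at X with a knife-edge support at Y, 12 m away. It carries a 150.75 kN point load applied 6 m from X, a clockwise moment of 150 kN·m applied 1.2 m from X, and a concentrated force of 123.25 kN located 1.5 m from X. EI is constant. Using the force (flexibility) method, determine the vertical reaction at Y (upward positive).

Remove the prop at Y; the released (primary) structure is a cantilever built in at X.
Downward deflection at the released point Y due to the loads:
  point load 150.75 at a = 6: Pa²(3L − a)/(6EI) = 27135/EI
  clockwise couple 150 at a = 1.2: M₀a(2L − a)/(2EI) = 2052/EI
  point load 123.25 at a = 1.5: Pa²(3L − a)/(6EI) = 1595/EI
  δ_0 = 30782/EI
Flexibility coefficient — unit upward force at Y: δ_{YY} = L³/(3EI) = 576/EI.
The prop prevents deflection at Y: R_Y = δ_0/δ_{YY} = 30782/576 = 53.44 kN.

R_Y = 53.44 kN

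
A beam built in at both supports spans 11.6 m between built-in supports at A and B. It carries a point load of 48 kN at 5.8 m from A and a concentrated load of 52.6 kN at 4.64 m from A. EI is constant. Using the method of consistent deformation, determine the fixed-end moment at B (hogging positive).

M_B = 128.2 kN·m

Take the two fixed-end moments M_A, M_B as redundants; the released structure is the simple span AB.
End rotations of the released simple span under the applied load (×1/EI):
  at A: point load 48 at a = 5.8: Pab(L + b)/(6LEI) = 403.7/EI
  at B: point load 48 at a = 5.8: Pab(L + a)/(6LEI) = 403.7/EI
  at A: point load 52.6 at a = 4.64: Pab(L + b)/(6LEI) = 453/EI
  at B: point load 52.6 at a = 4.64: Pab(L + a)/(6LEI) = 396.4/EI
  θ_A0 = 856.7/EI,  θ_B0 = 800/EI
Flexibility coefficients: a unit moment at one end gives L/(3EI) there and L/(6EI) at the far end, so f₁₁ = f₂₂ = 3.867/EI and f₁₂ = f₂₁ = 1.933/EI.
Compatibility — zero rotation at each built-in end:
  3.867 M_A + 1.933 M_B = 856.7
  1.933 M_A + 3.867 M_B = 800
Solving the pair gives M_A = 157.5 kN·m and M_B = 128.2 kN·m (hogging).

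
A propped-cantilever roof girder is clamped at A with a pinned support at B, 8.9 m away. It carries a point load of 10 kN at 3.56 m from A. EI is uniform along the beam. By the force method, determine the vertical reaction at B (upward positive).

R_B = 2.08 kN

Choose R_B as the redundant. The primary structure is the cantilever fixed at A.
Deflection at B on the released cantilever, summing each load's contribution:
  point load 10 at a = 3.56: Pa²(3L − a)/(6EI) = 488.8/EI
Flexibility coefficient — unit upward force at B: δ_{BB} = L³/(3EI) = 235/EI.
The prop prevents deflection at B: R_B = δ_0/δ_{BB} = 488.8/235 = 2.08 kN.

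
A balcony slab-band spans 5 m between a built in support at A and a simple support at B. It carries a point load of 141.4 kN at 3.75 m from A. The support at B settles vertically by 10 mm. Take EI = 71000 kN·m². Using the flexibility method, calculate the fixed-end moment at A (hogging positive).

M_A = 168.1 kN·m

Remove the prop at B; the released (primary) structure is a cantilever built in at A.
Free-end deflection of the primary structure under the applied loading (downward +):
  point load 141.4 at a = 3.75: Pa²(3L − a)/(6EI) = 3728/EI
Tip deflection under a unit load at B: L³/(3EI) = 41.67/EI.
With EI = 71000 kN·m²: δ_0 = 0.052512 m and δ_{BB} = 0.000587 m/kN.
Compatibility — the beam at B must follow the support down by 0.01 m: δ_0 − R_B·δ_{BB} = 0.01, so R_B = (0.052512 − 0.01)/0.000587 = 72.44 kN.
Moment equilibrium about A: M_A = Σ(load moments about A) − R_B·L = 530.2 − 72.44×5 = 168.1 kN·m.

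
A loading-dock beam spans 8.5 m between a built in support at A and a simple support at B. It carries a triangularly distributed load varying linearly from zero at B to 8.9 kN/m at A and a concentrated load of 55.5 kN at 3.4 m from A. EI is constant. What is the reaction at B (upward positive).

R_B = 19.11 kN

Release the roller at B. Primary structure: cantilever fixed at A.
Downward deflection at the released point B due to the loads:
  triangular load, peak 8.9 at the fixed end: w₀L⁴/(30EI) = 1549/EI
  point load 55.5 at a = 3.4: Pa²(3L − a)/(6EI) = 2363/EI
  δ_0 = 3912/EI
Tip deflection under a unit load at B: L³/(3EI) = 204.7/EI.
Compatibility at B: δ_0 − R_B·δ_{BB} = 0, so R_B = 3912/204.7 = 19.11 kN.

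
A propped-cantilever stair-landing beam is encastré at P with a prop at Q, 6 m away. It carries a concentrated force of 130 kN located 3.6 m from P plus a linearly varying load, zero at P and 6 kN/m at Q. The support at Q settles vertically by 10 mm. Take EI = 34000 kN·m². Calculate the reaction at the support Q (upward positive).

Take the reaction at Q as the redundant and release it; the primary structure is a cantilever fixed at P.
Free-end deflection of the primary structure under the applied loading (downward +):
  point load 130 at a = 3.6: Pa²(3L − a)/(6EI) = 4044/EI
  triangular load, peak 6 at the free end: 11w₀L⁴/(120EI) = 712.8/EI
  δ_0 = 4756/EI
Flexibility coefficient — unit upward force at Q: δ_{QQ} = L³/(3EI) = 72/EI.
With EI = 34000 kN·m²: δ_0 = 0.13989 m and δ_{QQ} = 0.002118 m/kN.
Compatibility — the beam at Q must follow the support down by 0.01 m: δ_0 − R_Q·δ_{QQ} = 0.01, so R_Q = (0.13989 − 0.01)/0.002118 = 61.34 kN.

R_Q = 61.34 kN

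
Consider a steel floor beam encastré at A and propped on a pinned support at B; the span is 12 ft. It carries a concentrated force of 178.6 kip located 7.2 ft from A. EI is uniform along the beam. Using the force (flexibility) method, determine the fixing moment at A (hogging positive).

M_A = 360.1 kip·ft

Take the reaction at B as the redundant and release it; the primary structure is a cantilever fixed at A.
Free-end deflection of the primary structure under the applied loading (downward +):
  point load 178.6 at a = 7.2: Pa²(3L − a)/(6EI) = 44441/EI
Tip deflection under a unit load at B: L³/(3EI) = 576/EI.
Compatibility at B: δ_0 − R_B·δ_{BB} = 0, so R_B = 44441/576 = 77.16 kip.
Moment equilibrium about A: M_A = Σ(load moments about A) − R_B·L = 1286 − 77.16×12 = 360.1 kip·ft.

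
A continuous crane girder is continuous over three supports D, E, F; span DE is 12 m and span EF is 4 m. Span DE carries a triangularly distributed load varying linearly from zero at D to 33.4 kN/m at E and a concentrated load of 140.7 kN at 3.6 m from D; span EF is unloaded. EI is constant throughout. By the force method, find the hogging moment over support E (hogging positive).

M_E = 413.3 kN·m

Take M_E as the redundant. Released structure: two simple spans DE and EF with a hinge at E.
Discontinuity in slope at E on the released structure — sum the simple-span end rotations:
  span DE: triangular load, peak 33.4: w₀L³/(45EI) = 1283/EI
  span DE: point load 140.7 at a = 3.6: Pab(L + a)/(6LEI) = 921.9/EI
  relative rotation θ_0 = (2204 + 0)/EI = 2204/EI
A unit hogging moment at E produces rotation L₁/(3EI) + L₂/(3EI) = 5.333/EI.
Compatibility: M_E·(L₁+L₂)/(3EI) = θ_0, giving M_E = 413.3 kN·m (hogging).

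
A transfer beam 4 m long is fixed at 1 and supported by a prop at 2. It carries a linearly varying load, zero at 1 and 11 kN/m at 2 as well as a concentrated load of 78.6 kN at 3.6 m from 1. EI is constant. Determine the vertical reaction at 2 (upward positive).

R_2 = 78.95 kN

Take the reaction at 2 as the redundant and release it; the primary structure is a cantilever fixed at 1.
Primary-structure tip deflection at 2 by superposition:
  triangular load, peak 11 at the free end: 11w₀L⁴/(120EI) = 258.1/EI
  point load 78.6 at a = 3.6: Pa²(3L − a)/(6EI) = 1426/EI
  δ_0 = 1684/EI
Tip deflection under a unit load at 2: L³/(3EI) = 21.33/EI.
Compatibility at 2: δ_0 − R_2·δ_{22} = 0, so R_2 = 1684/21.33 = 78.95 kN.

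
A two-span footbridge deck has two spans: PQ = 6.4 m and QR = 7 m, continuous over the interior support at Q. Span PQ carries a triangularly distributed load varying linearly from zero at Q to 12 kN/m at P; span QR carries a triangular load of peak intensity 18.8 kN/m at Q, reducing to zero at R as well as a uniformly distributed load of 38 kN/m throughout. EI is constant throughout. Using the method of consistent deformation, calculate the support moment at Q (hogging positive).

Take M_Q as the redundant. Released structure: two simple spans PQ and QR with a hinge at Q.
End slopes at the hinge Q, treating each span as simply supported:
  span PQ: triangular load, peak 12: 7w₀L³/(360EI) = 61.17/EI
  span QR: triangular load, peak 18.8: w₀L³/(45EI) = 143.3/EI
  span QR: UDL 38: wL³/(24EI) = 543.1/EI
  relative rotation θ_0 = (61.17 + 686.4)/EI = 747.5/EI
A unit hogging moment at Q produces rotation L₁/(3EI) + L₂/(3EI) = 4.467/EI.
Compatibility: M_Q·(L₁+L₂)/(3EI) = θ_0, giving M_Q = 167.4 kN·m (hogging).

M_Q = 167.4 kN·m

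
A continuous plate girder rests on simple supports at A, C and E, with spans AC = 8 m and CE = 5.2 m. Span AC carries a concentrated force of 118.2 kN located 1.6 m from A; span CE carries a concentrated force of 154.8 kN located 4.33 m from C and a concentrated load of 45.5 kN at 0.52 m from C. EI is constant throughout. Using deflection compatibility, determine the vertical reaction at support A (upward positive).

Insert a hinge at C; M_C is the redundant, and each span becomes simply supported.
Rotations at C on the released spans (each span's end-slope, ×1/EI):
  span AC: point load 118.2 at a = 1.6: Pab(L + a)/(6LEI) = 242.1/EI
  span CE: point load 154.8 at a = 4.33: Pab(L + b)/(6LEI) = 113.5/EI
  span CE: point load 45.5 at a = 0.52: Pab(L + b)/(6LEI) = 35.06/EI
  relative rotation θ_0 = (242.1 + 148.5)/EI = 390.6/EI
A unit hogging moment at C produces rotation L₁/(3EI) + L₂/(3EI) = 4.4/EI.
Slope continuity at C: θ_0 = M_C·4.4/EI, so M_C = 390.6/4.4 = 88.77 kN·m (hogging).
Span AC, ΣM about A with M_C applied at C: R_C^{AC}·8 = 189.1 + 88.77, so R_C^{AC} = 34.74 kN and R_A = 118.2 − 34.74 = 83.46 kN.

R_A = 83.46 kN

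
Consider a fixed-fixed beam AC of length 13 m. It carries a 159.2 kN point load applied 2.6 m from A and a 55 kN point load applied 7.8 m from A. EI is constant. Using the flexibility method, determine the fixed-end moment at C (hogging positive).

Take the two fixed-end moments M_A, M_C as redundants; the released structure is the simple span AC.
Simple-span end rotations at A and C under the given loads:
  at A: point load 159.2 at a = 2.6: Pab(L + b)/(6LEI) = 1291/EI
  at C: point load 159.2 at a = 2.6: Pab(L + a)/(6LEI) = 861/EI
  at A: point load 55 at a = 7.8: Pab(L + b)/(6LEI) = 520.5/EI
  at C: point load 55 at a = 7.8: Pab(L + a)/(6LEI) = 594.9/EI
  θ_A0 = 1812/EI,  θ_C0 = 1456/EI
Flexibility coefficients: a unit moment at one end gives L/(3EI) there and L/(6EI) at the far end, so f₁₁ = f₂₂ = 4.333/EI and f₁₂ = f₂₁ = 2.167/EI.
Compatibility — zero rotation at each built-in end:
  4.333 M_A + 2.167 M_C = 1812
  2.167 M_A + 4.333 M_C = 1456
Solving the pair gives M_A = 333.5 kN·m and M_C = 169.2 kN·m (hogging).

M_C = 169.2 kN·m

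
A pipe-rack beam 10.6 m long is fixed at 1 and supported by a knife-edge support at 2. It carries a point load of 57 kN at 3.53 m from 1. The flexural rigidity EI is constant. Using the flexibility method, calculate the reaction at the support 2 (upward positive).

Release the roller at 2. Primary structure: cantilever fixed at 1.
Primary-structure tip deflection at 2 by superposition:
  point load 57 at a = 3.53: Pa²(3L − a)/(6EI) = 3347/EI
Tip deflection under a unit load at 2: L³/(3EI) = 397/EI.
The prop prevents deflection at 2: R_2 = δ_0/δ_{22} = 3347/397 = 8.43 kN.

R_2 = 8.43 kN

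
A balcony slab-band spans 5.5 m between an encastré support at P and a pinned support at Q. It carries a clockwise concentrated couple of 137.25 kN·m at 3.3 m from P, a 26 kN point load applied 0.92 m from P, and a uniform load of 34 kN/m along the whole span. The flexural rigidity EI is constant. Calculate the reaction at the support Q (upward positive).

R_Q = 102.6 kN

Choose R_Q as the redundant. The primary structure is the cantilever fixed at P.
Downward deflection at the released point Q due to the loads:
  clockwise couple 137.25 at a = 3.3: M₀a(2L − a)/(2EI) = 1744/EI
  point load 26 at a = 0.92: Pa²(3L − a)/(6EI) = 57.14/EI
  UDL 34: wL⁴/(8EI) = 3889/EI
  δ_0 = 5690/EI
Flexibility coefficient — unit upward force at Q: δ_{QQ} = L³/(3EI) = 55.46/EI.
The prop prevents deflection at Q: R_Q = δ_0/δ_{QQ} = 5690/55.46 = 102.6 kN.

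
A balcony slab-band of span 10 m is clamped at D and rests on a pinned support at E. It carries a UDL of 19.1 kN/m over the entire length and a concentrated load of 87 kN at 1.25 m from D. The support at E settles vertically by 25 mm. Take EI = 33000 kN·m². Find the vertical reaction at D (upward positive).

Take the reaction at E as the redundant and release it; the primary structure is a cantilever fixed at D.
Primary-structure tip deflection at E by superposition:
  UDL 19.1: wL⁴/(8EI) = 23875/EI
  point load 87 at a = 1.25: Pa²(3L − a)/(6EI) = 651.4/EI
  δ_0 = 24526/EI
Tip deflection under a unit load at E: L³/(3EI) = 333.3/EI.
With EI = 33000 kN·m²: δ_0 = 0.74322 m and δ_{EE} = 0.010101 m/kN.
Compatibility — the beam at E must follow the support down by 0.025 m: δ_0 − R_E·δ_{EE} = 0.025, so R_E = (0.74322 − 0.025)/0.010101 = 71.1 kN.
Vertical equilibrium: R_D = ΣP − R_E = 278 − 71.1 = 206.9 kN.

R_D = 206.9 kN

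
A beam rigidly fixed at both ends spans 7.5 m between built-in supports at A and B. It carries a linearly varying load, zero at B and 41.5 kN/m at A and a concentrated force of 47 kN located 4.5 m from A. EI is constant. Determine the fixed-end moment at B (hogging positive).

Release both end moments; the primary structure is a simply-supported span AB with redundants M_A and M_B.
On the primary (simply-supported) span, the end slopes from the loading are:
  at A: triangular load, peak 41.5: w₀L³/(45EI) = 389.1/EI
  at B: triangular load, peak 41.5: 7w₀L³/(360EI) = 340.4/EI
  at A: point load 47 at a = 4.5: Pab(L + b)/(6LEI) = 148.1/EI
  at B: point load 47 at a = 4.5: Pab(L + a)/(6LEI) = 169.2/EI
  θ_A0 = 537.1/EI,  θ_B0 = 509.6/EI
Flexibility coefficients: a unit moment at one end gives L/(3EI) there and L/(6EI) at the far end, so f₁₁ = f₂₂ = 2.5/EI and f₁₂ = f₂₁ = 1.25/EI.
Compatibility — zero rotation at each built-in end:
  2.5 M_A + 1.25 M_B = 537.1
  1.25 M_A + 2.5 M_B = 509.6
Solving the pair gives M_A = 150.6 kN·m and M_B = 128.6 kN·m (hogging).

M_B = 128.6 kN·m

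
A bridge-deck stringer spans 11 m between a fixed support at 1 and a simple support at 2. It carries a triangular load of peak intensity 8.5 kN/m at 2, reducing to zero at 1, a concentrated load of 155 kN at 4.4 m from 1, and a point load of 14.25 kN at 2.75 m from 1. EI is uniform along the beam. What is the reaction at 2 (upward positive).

Choose R_2 as the redundant. The primary structure is the cantilever fixed at 1.
Downward deflection at the released point 2 due to the loads:
  triangular load, peak 8.5 at the free end: 11w₀L⁴/(120EI) = 11408/EI
  point load 155 at a = 4.4: Pa²(3L − a)/(6EI) = 14304/EI
  point load 14.25 at a = 2.75: Pa²(3L − a)/(6EI) = 543.3/EI
  δ_0 = 26255/EI
Flexibility coefficient — unit upward force at 2: δ_{22} = L³/(3EI) = 443.7/EI.
Compatibility at 2: δ_0 − R_2·δ_{22} = 0, so R_2 = 26255/443.7 = 59.18 kN.

R_2 = 59.18 kN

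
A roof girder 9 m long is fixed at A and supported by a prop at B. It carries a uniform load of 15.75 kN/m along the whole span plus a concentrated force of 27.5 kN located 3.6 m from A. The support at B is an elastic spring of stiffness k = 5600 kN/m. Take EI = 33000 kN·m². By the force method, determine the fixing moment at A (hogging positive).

Choose R_B as the redundant. The primary structure is the cantilever fixed at A.
Deflection at B on the released cantilever, summing each load's contribution:
  UDL 15.75: wL⁴/(8EI) = 12917/EI
  point load 27.5 at a = 3.6: Pa²(3L − a)/(6EI) = 1390/EI
  δ_0 = 14307/EI
Tip deflection under a unit load at B: L³/(3EI) = 243/EI.
With EI = 33000 kN·m²: δ_0 = 0.43354 m and δ_{BB} = 0.007364 m/kN.
Compatibility — the spring shortens by R_B/k under the reaction it provides: δ_0 − R_B·δ_{BB} = R_B/k. With 1/k = 0.000179 m/kN, R_B = δ_0 / (δ_{BB} + 1/k) = 0.43354 / (0.007364 + 0.000179) = 57.48 kN.
Moment equilibrium about A: M_A = Σ(load moments about A) − R_B·L = 736.9 − 57.48×9 = 219.5 kN·m.

M_A = 219.5 kN·m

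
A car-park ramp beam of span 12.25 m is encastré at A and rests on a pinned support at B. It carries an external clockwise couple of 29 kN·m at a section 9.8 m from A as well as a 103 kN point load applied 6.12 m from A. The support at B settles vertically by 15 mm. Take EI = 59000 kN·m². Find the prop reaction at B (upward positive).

R_B = 34.1 kN

Release the roller at B. Primary structure: cantilever fixed at A.
Primary-structure tip deflection at B by superposition:
  clockwise couple 29 at a = 9.8: M₀a(2L − a)/(2EI) = 2089/EI
  point load 103 at a = 6.12: Pa²(3L − a)/(6EI) = 19694/EI
  δ_0 = 21783/EI
Tip deflection under a unit load at B: L³/(3EI) = 612.8/EI.
With EI = 59000 kN·m²: δ_0 = 0.3692 m and δ_{BB} = 0.010386 m/kN.
Compatibility — the beam at B must follow the support down by 0.015 m: δ_0 − R_B·δ_{BB} = 0.015, so R_B = (0.3692 − 0.015)/0.010386 = 34.1 kN.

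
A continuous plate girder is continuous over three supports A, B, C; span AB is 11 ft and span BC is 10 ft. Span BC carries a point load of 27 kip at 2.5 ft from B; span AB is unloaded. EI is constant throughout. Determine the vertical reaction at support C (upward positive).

R_C = 4.641 kip

Insert a hinge at B; M_B is the redundant, and each span becomes simply supported.
Rotations at B on the released spans (each span's end-slope, ×1/EI):
  span BC: point load 27 at a = 2.5: Pab(L + b)/(6LEI) = 147.7/EI
  relative rotation θ_0 = (0 + 147.7)/EI = 147.7/EI
A unit hogging moment at B produces rotation L₁/(3EI) + L₂/(3EI) = 7/EI.
Slope continuity at B: θ_0 = M_B·7/EI, so M_B = 147.7/7 = 21.09 kip·ft (hogging).
Span BC, ΣM about C: R_B^{BC}·10 = 202.5 + 21.09, so R_B^{BC} = 22.36 kip and R_C = 27 − 22.36 = 4.641 kip.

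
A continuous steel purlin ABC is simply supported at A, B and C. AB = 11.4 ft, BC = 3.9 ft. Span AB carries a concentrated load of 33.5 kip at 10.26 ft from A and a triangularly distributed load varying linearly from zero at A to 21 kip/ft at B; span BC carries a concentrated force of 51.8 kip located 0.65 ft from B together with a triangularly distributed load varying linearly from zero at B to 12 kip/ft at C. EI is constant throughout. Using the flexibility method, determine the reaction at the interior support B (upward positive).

Release continuity at B by inserting a hinge; the redundant is the internal moment M_B. The primary structure is two simply-supported spans AB and BC.
End slopes at the hinge B, treating each span as simply supported:
  span AB: point load 33.5 at a = 10.26: Pab(L + a)/(6LEI) = 124.1/EI
  span AB: triangular load, peak 21: w₀L³/(45EI) = 691.4/EI
  span BC: point load 51.8 at a = 0.65: Pab(L + b)/(6LEI) = 33.44/EI
  span BC: triangular load, peak 12: 7w₀L³/(360EI) = 13.84/EI
  relative rotation θ_0 = (815.5 + 47.28)/EI = 862.7/EI
A unit hogging moment at B produces rotation L₁/(3EI) + L₂/(3EI) = 5.1/EI.
Slope continuity at B: θ_0 = M_B·5.1/EI, so M_B = 862.7/5.1 = 169.2 kip·ft (hogging).
Span AB, ΣM about A with M_B applied at B: R_B^{AB}·11.4 = 1253 + 169.2, so R_B^{AB} = 124.8 kip and R_A = 153.2 − 124.8 = 28.41 kip.
Span BC, ΣM about C: R_B^{BC}·3.9 = 198.8 + 169.2, so R_B^{BC} = 94.34 kip and R_C = 75.2 − 94.34 = -19.14 kip.
R_B = 124.8 + 94.34 = 219.1 kip.

R_B = 219.1 kip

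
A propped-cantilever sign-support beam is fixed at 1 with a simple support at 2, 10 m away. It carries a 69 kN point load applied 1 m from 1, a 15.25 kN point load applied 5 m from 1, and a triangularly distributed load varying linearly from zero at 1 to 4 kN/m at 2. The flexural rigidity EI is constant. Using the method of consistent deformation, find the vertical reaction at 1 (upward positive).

Choose R_2 as the redundant. The primary structure is the cantilever fixed at 1.
Downward deflection at the released point 2 due to the loads:
  point load 69 at a = 1: Pa²(3L − a)/(6EI) = 333.5/EI
  point load 15.25 at a = 5: Pa²(3L − a)/(6EI) = 1589/EI
  triangular load, peak 4 at the free end: 11w₀L⁴/(120EI) = 3667/EI
  δ_0 = 5589/EI
Tip deflection under a unit load at 2: L³/(3EI) = 333.3/EI.
Compatibility at 2: δ_0 − R_2·δ_{22} = 0, so R_2 = 5589/333.3 = 16.77 kN.
Vertical equilibrium: R_1 = ΣP − R_2 = 104.2 − 16.77 = 87.48 kN.

R_1 = 87.48 kN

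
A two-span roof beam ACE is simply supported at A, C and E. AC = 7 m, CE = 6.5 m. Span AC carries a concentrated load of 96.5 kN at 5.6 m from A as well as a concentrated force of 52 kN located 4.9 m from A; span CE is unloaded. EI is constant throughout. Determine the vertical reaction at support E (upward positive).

R_E = -12.94 kN

Release continuity at C by inserting a hinge; the redundant is the internal moment M_C. The primary structure is two simply-supported spans AC and CE.
Rotations at C on the released spans (each span's end-slope, ×1/EI):
  span AC: point load 96.5 at a = 5.6: Pab(L + a)/(6LEI) = 227/EI
  span AC: point load 52 at a = 4.9: Pab(L + a)/(6LEI) = 151.6/EI
  relative rotation θ_0 = (378.6 + 0)/EI = 378.6/EI
A unit hogging moment at C produces rotation L₁/(3EI) + L₂/(3EI) = 4.5/EI.
Slope continuity at C: θ_0 = M_C·4.5/EI, so M_C = 378.6/4.5 = 84.13 kN·m (hogging).
Span CE, ΣM about E: R_C^{CE}·6.5 = 0 + 84.13, so R_C^{CE} = 12.94 kN and R_E = 0 − 12.94 = -12.94 kN.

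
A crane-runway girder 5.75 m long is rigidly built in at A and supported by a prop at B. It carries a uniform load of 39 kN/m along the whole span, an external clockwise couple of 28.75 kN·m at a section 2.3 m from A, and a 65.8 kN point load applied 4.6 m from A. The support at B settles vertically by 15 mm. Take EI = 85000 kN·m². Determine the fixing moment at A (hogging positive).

Remove the prop at B; the released (primary) structure is a cantilever built in at A.
Deflection at B on the released cantilever, summing each load's contribution:
  UDL 39: wL⁴/(8EI) = 5329/EI
  clockwise couple 28.75 at a = 2.3: M₀a(2L − a)/(2EI) = 304.2/EI
  point load 65.8 at a = 4.6: Pa²(3L − a)/(6EI) = 2935/EI
  δ_0 = 8569/EI
Flexibility coefficient — unit upward force at B: δ_{BB} = L³/(3EI) = 63.37/EI.
With EI = 85000 kN·m²: δ_0 = 0.10081 m and δ_{BB} = 0.000746 m/kN.
Compatibility — the beam at B must follow the support down by 0.015 m: δ_0 − R_B·δ_{BB} = 0.015, so R_B = (0.10081 − 0.015)/0.000746 = 115.1 kN.
Moment equilibrium about A: M_A = Σ(load moments about A) − R_B·L = 976.1 − 115.1×5.75 = 314.3 kN·m.

M_A = 314.3 kN·m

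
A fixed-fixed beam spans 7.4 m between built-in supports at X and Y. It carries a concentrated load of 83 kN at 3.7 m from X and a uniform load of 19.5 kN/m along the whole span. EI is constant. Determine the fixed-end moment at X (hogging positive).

M_X = 165.8 kN·m

Release both end moments; the primary structure is a simply-supported span XY with redundants M_X and M_Y.
Simple-span end rotations at X and Y under the given loads:
  at X: point load 83 at a = 3.7: Pab(L + b)/(6LEI) = 284.1/EI
  at Y: point load 83 at a = 3.7: Pab(L + a)/(6LEI) = 284.1/EI
  at X: UDL 19.5: wL³/(24EI) = 329.2/EI
  at Y: UDL 19.5: wL³/(24EI) = 329.2/EI
  θ_X0 = 613.3/EI,  θ_Y0 = 613.3/EI
Flexibility coefficients: a unit moment at one end gives L/(3EI) there and L/(6EI) at the far end, so f₁₁ = f₂₂ = 2.467/EI and f₁₂ = f₂₁ = 1.233/EI.
Compatibility — zero rotation at each built-in end:
  2.467 M_X + 1.233 M_Y = 613.3
  1.233 M_X + 2.467 M_Y = 613.3
Solving the pair gives M_X = 165.8 kN·m and M_Y = 165.8 kN·m (hogging).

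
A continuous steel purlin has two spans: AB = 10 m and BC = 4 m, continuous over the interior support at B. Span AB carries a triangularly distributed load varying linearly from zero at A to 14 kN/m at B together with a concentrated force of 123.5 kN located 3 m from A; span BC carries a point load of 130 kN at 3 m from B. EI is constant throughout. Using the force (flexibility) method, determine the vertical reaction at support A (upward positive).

R_A = 89.33 kN

Take M_B as the redundant. Released structure: two simple spans AB and BC with a hinge at B.
Discontinuity in slope at B on the released structure — sum the simple-span end rotations:
  span AB: triangular load, peak 14: w₀L³/(45EI) = 311.1/EI
  span AB: point load 123.5 at a = 3: Pab(L + a)/(6LEI) = 561.9/EI
  span BC: point load 130 at a = 3: Pab(L + b)/(6LEI) = 81.25/EI
  relative rotation θ_0 = (873 + 81.25)/EI = 954.3/EI
A unit hogging moment at B produces rotation L₁/(3EI) + L₂/(3EI) = 4.667/EI.
Compatibility: M_B·(L₁+L₂)/(3EI) = θ_0, giving M_B = 204.5 kN·m (hogging).
Span AB, ΣM about A with M_B applied at B: R_B^{AB}·10 = 837.2 + 204.5, so R_B^{AB} = 104.2 kN and R_A = 193.5 − 104.2 = 89.33 kN.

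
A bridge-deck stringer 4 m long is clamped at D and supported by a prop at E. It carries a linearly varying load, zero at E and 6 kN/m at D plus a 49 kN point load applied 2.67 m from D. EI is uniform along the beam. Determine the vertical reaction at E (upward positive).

R_E = 27.86 kN

Remove the prop at E; the released (primary) structure is a cantilever built in at D.
Downward deflection at the released point E due to the loads:
  triangular load, peak 6 at the fixed end: w₀L⁴/(30EI) = 51.2/EI
  point load 49 at a = 2.67: Pa²(3L − a)/(6EI) = 543.2/EI
  δ_0 = 594.4/EI
Tip deflection under a unit load at E: L³/(3EI) = 21.33/EI.
The prop prevents deflection at E: R_E = δ_0/δ_{EE} = 594.4/21.33 = 27.86 kN.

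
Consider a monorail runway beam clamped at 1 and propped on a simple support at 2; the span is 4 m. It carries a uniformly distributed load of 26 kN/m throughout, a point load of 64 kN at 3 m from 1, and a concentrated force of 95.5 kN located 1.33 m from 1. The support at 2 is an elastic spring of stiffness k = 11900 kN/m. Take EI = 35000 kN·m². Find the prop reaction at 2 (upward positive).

R_2 = 82.24 kN

Take the reaction at 2 as the redundant and release it; the primary structure is a cantilever fixed at 1.
Primary-structure tip deflection at 2 by superposition:
  UDL 26: wL⁴/(8EI) = 832/EI
  point load 64 at a = 3: Pa²(3L − a)/(6EI) = 864/EI
  point load 95.5 at a = 1.33: Pa²(3L − a)/(6EI) = 300.4/EI
  δ_0 = 1996/EI
Flexibility coefficient — unit upward force at 2: δ_{22} = L³/(3EI) = 21.33/EI.
With EI = 35000 kN·m²: δ_0 = 0.05704 m and δ_{22} = 0.00061 m/kN.
Compatibility — the spring shortens by R_2/k under the reaction it provides: δ_0 − R_2·δ_{22} = R_2/k. With 1/k = 0.000084 m/kN, R_2 = δ_0 / (δ_{22} + 1/k) = 0.05704 / (0.00061 + 0.000084) = 82.24 kN.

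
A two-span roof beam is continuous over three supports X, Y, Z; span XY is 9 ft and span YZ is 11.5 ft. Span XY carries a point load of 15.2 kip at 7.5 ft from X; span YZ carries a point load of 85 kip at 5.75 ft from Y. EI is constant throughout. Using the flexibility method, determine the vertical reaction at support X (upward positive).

Insert a hinge at Y; M_Y is the redundant, and each span becomes simply supported.
Discontinuity in slope at Y on the released structure — sum the simple-span end rotations:
  span XY: point load 15.2 at a = 7.5: Pab(L + a)/(6LEI) = 52.25/EI
  span YZ: point load 85 at a = 5.75: Pab(L + b)/(6LEI) = 702.6/EI
  relative rotation θ_0 = (52.25 + 702.6)/EI = 754.8/EI
A unit hogging moment at Y produces rotation L₁/(3EI) + L₂/(3EI) = 6.833/EI.
Compatibility: M_Y·(L₁+L₂)/(3EI) = θ_0, giving M_Y = 110.5 kip·ft (hogging).
Span XY, ΣM about X with M_Y applied at Y: R_Y^{XY}·9 = 114 + 110.5, so R_Y^{XY} = 24.94 kip and R_X = 15.2 − 24.94 = -9.74 kip.

R_X = -9.74 kip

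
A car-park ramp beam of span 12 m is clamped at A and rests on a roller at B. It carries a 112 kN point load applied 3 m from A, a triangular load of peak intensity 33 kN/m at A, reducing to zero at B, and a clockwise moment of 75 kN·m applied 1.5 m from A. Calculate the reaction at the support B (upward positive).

R_B = 51.42 kN

Remove the prop at B; the released (primary) structure is a cantilever built in at A.
Free-end deflection of the primary structure under the applied loading (downward +):
  point load 112 at a = 3: Pa²(3L − a)/(6EI) = 5544/EI
  triangular load, peak 33 at the fixed end: w₀L⁴/(30EI) = 22810/EI
  clockwise couple 75 at a = 1.5: M₀a(2L − a)/(2EI) = 1266/EI
  δ_0 = 29619/EI
Tip deflection under a unit load at B: L³/(3EI) = 576/EI.
The prop prevents deflection at B: R_B = δ_0/δ_{BB} = 29619/576 = 51.42 kN.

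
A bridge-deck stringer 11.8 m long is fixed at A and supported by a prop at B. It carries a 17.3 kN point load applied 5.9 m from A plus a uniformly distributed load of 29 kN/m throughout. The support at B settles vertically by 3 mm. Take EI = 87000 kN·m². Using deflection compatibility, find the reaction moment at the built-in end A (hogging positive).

Release the roller at B. Primary structure: cantilever fixed at A.
Primary-structure tip deflection at B by superposition:
  point load 17.3 at a = 5.9: Pa²(3L − a)/(6EI) = 2961/EI
  UDL 29: wL⁴/(8EI) = 70281/EI
  δ_0 = 73242/EI
Flexibility coefficient — unit upward force at B: δ_{BB} = L³/(3EI) = 547.7/EI.
With EI = 87000 kN·m²: δ_0 = 0.84186 m and δ_{BB} = 0.006295 m/kN.
Compatibility — the beam at B must follow the support down by 0.003 m: δ_0 − R_B·δ_{BB} = 0.003, so R_B = (0.84186 − 0.003)/0.006295 = 133.3 kN.
Moment equilibrium about A: M_A = Σ(load moments about A) − R_B·L = 2121 − 133.3×11.8 = 548.6 kN·m.

M_A = 548.6 kN·m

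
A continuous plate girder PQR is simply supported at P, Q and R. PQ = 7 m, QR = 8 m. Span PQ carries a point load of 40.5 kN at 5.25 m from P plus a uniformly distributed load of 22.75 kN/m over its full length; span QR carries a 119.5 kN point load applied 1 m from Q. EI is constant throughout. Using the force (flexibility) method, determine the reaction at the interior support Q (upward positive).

R_Q = 251.8 kN

Take M_Q as the redundant. Released structure: two simple spans PQ and QR with a hinge at Q.
Discontinuity in slope at Q on the released structure — sum the simple-span end rotations:
  span PQ: point load 40.5 at a = 5.25: Pab(L + a)/(6LEI) = 108.5/EI
  span PQ: UDL 22.75: wL³/(24EI) = 325.1/EI
  span QR: point load 119.5 at a = 1: Pab(L + b)/(6LEI) = 261.4/EI
  relative rotation θ_0 = (433.7 + 261.4)/EI = 695.1/EI
A unit hogging moment at Q produces rotation L₁/(3EI) + L₂/(3EI) = 5/EI.
Slope continuity at Q: θ_0 = M_Q·5/EI, so M_Q = 695.1/5 = 139 kN·m (hogging).
Span PQ, ΣM about P with M_Q applied at Q: R_Q^{PQ}·7 = 770 + 139, so R_Q^{PQ} = 129.9 kN and R_P = 199.8 − 129.9 = 69.89 kN.
Span QR, ΣM about R: R_Q^{QR}·8 = 836.5 + 139, so R_Q^{QR} = 121.9 kN and R_R = 119.5 − 121.9 = -2.439 kN.
R_Q = 129.9 + 121.9 = 251.8 kN.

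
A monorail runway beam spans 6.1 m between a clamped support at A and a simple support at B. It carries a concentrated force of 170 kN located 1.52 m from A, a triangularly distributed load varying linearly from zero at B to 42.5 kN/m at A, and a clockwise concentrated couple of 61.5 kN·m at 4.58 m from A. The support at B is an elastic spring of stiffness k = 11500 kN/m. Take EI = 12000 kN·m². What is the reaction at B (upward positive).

R_B = 53.88 kN

Release the roller at B. Primary structure: cantilever fixed at A.
Free-end deflection of the primary structure under the applied loading (downward +):
  point load 170 at a = 1.52: Pa²(3L − a)/(6EI) = 1098/EI
  triangular load, peak 42.5 at the fixed end: w₀L⁴/(30EI) = 1961/EI
  clockwise couple 61.5 at a = 4.58: M₀a(2L − a)/(2EI) = 1073/EI
  δ_0 = 4133/EI
Flexibility coefficient — unit upward force at B: δ_{BB} = L³/(3EI) = 75.66/EI.
With EI = 12000 kN·m²: δ_0 = 0.34442 m and δ_{BB} = 0.006305 m/kN.
Compatibility — the spring shortens by R_B/k under the reaction it provides: δ_0 − R_B·δ_{BB} = R_B/k. With 1/k = 0.000087 m/kN, R_B = δ_0 / (δ_{BB} + 1/k) = 0.34442 / (0.006305 + 0.000087) = 53.88 kN.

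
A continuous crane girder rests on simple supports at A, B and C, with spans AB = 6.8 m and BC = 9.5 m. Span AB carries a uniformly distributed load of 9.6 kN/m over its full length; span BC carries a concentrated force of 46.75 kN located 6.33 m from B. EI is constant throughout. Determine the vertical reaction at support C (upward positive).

R_C = 24.67 kN

Insert a hinge at B; M_B is the redundant, and each span becomes simply supported.
Rotations at B on the released spans (each span's end-slope, ×1/EI):
  span AB: UDL 9.6: wL³/(24EI) = 125.8/EI
  span BC: point load 46.75 at a = 6.33: Pab(L + b)/(6LEI) = 208.5/EI
  relative rotation θ_0 = (125.8 + 208.5)/EI = 334.3/EI
A unit hogging moment at B produces rotation L₁/(3EI) + L₂/(3EI) = 5.433/EI.
Slope continuity at B: θ_0 = M_B·5.433/EI, so M_B = 334.3/5.433 = 61.53 kN·m (hogging).
Span BC, ΣM about C: R_B^{BC}·9.5 = 148.2 + 61.53, so R_B^{BC} = 22.08 kN and R_C = 46.75 − 22.08 = 24.67 kN.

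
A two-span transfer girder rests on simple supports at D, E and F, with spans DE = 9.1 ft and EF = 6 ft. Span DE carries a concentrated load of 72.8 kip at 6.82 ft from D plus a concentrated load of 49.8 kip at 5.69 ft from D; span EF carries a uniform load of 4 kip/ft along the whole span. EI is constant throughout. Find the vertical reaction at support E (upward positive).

Insert a hinge at E; M_E is the redundant, and each span becomes simply supported.
End slopes at the hinge E, treating each span as simply supported:
  span DE: point load 72.8 at a = 6.82: Pab(L + a)/(6LEI) = 330.1/EI
  span DE: point load 49.8 at a = 5.69: Pab(L + a)/(6LEI) = 261.7/EI
  span EF: UDL 4: wL³/(24EI) = 36/EI
  relative rotation θ_0 = (591.8 + 36)/EI = 627.8/EI
A unit hogging moment at E produces rotation L₁/(3EI) + L₂/(3EI) = 5.033/EI.
Slope continuity at E: θ_0 = M_E·5.033/EI, so M_E = 627.8/5.033 = 124.7 kip·ft (hogging).
Span DE, ΣM about D with M_E applied at E: R_E^{DE}·9.1 = 779.9 + 124.7, so R_E^{DE} = 99.41 kip and R_D = 122.6 − 99.41 = 23.19 kip.
Span EF, ΣM about F: R_E^{EF}·6 = 72 + 124.7, so R_E^{EF} = 32.79 kip and R_F = 24 − 32.79 = -8.788 kip.
R_E = 99.41 + 32.79 = 132.2 kip.

R_E = 132.2 kip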